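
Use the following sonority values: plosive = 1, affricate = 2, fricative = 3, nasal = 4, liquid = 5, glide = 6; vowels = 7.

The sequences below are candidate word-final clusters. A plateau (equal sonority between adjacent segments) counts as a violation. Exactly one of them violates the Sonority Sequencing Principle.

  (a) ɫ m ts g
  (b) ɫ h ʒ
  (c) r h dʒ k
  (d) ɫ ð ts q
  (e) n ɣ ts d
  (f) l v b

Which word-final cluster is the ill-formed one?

(a) 5-4-2-1 → obeys
(b) 5-3-3 → violates
(c) 5-3-2-1 → obeys
(d) 5-3-2-1 → obeys
(e) 4-3-2-1 → obeys
(f) 5-3-1 → obeys

b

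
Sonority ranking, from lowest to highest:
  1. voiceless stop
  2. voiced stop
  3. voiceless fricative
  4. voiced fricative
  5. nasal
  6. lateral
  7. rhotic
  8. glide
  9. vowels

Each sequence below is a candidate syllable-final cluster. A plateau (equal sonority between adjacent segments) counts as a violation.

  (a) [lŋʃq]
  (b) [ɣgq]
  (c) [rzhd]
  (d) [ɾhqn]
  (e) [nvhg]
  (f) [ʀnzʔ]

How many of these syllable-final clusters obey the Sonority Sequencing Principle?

(a) 6-5-3-1 → obeys
(b) 4-2-1 → obeys
(c) 7-4-3-2 → obeys
(d) 7-3-1-5 → violates
(e) 5-4-3-2 → obeys
(f) 7-5-4-1 → obeys

5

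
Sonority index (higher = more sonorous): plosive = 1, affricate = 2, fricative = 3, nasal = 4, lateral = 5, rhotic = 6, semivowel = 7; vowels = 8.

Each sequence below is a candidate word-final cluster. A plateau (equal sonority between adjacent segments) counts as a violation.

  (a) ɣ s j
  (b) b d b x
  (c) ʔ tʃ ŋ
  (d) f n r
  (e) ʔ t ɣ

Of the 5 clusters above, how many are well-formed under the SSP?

0

(a) sonority 3-3-7: ill-formed.
(b) sonority 1-1-1-3: ill-formed.
(c) sonority 1-2-4: ill-formed.
(d) sonority 3-4-6: ill-formed.
(e) sonority 1-1-3: ill-formed.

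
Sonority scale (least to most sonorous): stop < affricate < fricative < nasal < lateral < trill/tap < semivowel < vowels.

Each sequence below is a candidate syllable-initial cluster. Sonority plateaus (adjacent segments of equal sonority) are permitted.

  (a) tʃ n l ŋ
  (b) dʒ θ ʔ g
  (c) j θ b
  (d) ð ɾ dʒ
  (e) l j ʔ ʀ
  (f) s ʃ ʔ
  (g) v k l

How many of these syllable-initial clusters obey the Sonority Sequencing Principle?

(a) 2-4-5-4 → violates
(b) 2-3-1-1 → violates
(c) 7-3-1 → violates
(d) 3-6-2 → violates
(e) 5-7-1-6 → violates
(f) 3-3-1 → violates
(g) 3-1-5 → violates

0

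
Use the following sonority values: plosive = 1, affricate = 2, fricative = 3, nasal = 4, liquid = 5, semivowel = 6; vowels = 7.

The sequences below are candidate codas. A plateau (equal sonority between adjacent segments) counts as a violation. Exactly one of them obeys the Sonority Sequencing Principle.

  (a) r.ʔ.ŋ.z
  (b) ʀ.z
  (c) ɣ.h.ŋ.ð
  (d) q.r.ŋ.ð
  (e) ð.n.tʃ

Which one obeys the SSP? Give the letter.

(a) sonority 5-1-4-3: ill-formed.
(b) sonority 5-3: well-formed.
(c) sonority 3-3-4-3: ill-formed.
(d) sonority 1-5-4-3: ill-formed.
(e) sonority 3-4-2: ill-formed.

b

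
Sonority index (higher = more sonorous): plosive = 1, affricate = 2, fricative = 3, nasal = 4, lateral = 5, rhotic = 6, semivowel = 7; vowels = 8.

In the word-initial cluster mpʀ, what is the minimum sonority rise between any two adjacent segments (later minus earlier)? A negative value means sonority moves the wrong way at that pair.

-3

/m/ — nasal, sonority 4.
/p/ — plosive, sonority 1.
/ʀ/ — rhotic, sonority 6.
/m/→/p/: change -3.
/p/→/ʀ/: change +5.
Minimum = -3.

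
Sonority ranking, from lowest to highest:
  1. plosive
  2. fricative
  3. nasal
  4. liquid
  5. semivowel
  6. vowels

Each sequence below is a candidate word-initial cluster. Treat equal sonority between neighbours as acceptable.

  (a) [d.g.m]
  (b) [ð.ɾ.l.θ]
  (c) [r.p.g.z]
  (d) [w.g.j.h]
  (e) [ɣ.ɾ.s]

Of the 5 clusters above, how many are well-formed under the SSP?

1

(a) [d.g.m]: profile 1-1-3 — obeys.
(b) [ð.ɾ.l.θ]: profile 2-4-4-2 — violates.
(c) [r.p.g.z]: profile 4-1-1-2 — violates.
(d) [w.g.j.h]: profile 5-1-5-2 — violates.
(e) [ɣ.ɾ.s]: profile 2-4-2 — violates.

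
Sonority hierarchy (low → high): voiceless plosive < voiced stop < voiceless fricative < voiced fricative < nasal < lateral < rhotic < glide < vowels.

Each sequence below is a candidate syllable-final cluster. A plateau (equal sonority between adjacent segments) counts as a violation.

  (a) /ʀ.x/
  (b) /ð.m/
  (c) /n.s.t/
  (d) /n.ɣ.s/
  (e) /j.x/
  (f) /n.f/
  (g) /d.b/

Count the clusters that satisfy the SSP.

5

(a) /ʀ.x/: profile 7-3 — obeys.
(b) /ð.m/: profile 4-5 — violates.
(c) /n.s.t/: profile 5-3-1 — obeys.
(d) /n.ɣ.s/: profile 5-4-3 — obeys.
(e) /j.x/: profile 8-3 — obeys.
(f) /n.f/: profile 5-3 — obeys.
(g) /d.b/: profile 2-2 — violates.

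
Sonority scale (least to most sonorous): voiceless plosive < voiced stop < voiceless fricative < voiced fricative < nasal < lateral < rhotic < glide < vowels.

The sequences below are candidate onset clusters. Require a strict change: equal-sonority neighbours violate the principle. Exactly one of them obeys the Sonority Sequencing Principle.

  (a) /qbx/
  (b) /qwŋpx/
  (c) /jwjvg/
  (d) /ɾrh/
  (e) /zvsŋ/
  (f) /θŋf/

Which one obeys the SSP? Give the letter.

(a) sonority 1-2-3: well-formed.
(b) sonority 1-8-5-1-3: ill-formed.
(c) sonority 8-8-8-4-2: ill-formed.
(d) sonority 7-7-3: ill-formed.
(e) sonority 4-4-3-5: ill-formed.
(f) sonority 3-5-3: ill-formed.

a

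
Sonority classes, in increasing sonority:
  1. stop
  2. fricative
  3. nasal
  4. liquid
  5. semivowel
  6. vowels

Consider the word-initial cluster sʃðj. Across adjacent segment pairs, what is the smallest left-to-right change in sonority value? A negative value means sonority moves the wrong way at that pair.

/s/ is a fricative (sonority 2).
/ʃ/ is a fricative (sonority 2).
/ð/ is a fricative (sonority 2).
/j/ is a semivowel (sonority 5).
/s/→/ʃ/: change +0.
/ʃ/→/ð/: change +0.
/ð/→/j/: change +3.
Minimum = 0.

0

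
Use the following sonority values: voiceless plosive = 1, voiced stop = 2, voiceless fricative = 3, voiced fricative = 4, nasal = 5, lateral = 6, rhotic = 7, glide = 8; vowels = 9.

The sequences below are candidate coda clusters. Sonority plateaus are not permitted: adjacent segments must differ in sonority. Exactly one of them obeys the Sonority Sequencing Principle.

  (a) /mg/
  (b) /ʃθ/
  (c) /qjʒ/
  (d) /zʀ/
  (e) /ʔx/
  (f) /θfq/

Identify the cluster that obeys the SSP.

(a) sonority 5-2: well-formed.
(b) sonority 3-3: ill-formed.
(c) sonority 1-8-4: ill-formed.
(d) sonority 4-7: ill-formed.
(e) sonority 1-3: ill-formed.
(f) sonority 3-3-1: ill-formed.

a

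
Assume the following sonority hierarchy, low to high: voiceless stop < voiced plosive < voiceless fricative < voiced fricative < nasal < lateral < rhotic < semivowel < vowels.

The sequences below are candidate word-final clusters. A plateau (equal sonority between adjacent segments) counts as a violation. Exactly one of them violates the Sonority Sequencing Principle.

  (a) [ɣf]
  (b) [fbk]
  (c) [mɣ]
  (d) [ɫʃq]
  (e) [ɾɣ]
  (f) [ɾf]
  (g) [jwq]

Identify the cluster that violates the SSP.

g

(a) sonority 4-3: well-formed.
(b) sonority 3-2-1: well-formed.
(c) sonority 5-4: well-formed.
(d) sonority 6-3-1: well-formed.
(e) sonority 7-4: well-formed.
(f) sonority 7-3: well-formed.
(g) sonority 8-8-1: ill-formed.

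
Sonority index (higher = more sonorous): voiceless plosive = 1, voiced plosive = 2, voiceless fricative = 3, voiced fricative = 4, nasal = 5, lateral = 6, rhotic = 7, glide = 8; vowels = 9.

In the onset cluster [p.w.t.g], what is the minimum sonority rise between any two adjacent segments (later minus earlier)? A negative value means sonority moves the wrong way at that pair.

/p/: voiceless plosive = 1.
/w/: glide = 8.
/t/: voiceless plosive = 1.
/g/: voiced plosive = 2.
/p/→/w/: change +7.
/w/→/t/: change -7.
/t/→/g/: change +1.
Minimum = -7.

-7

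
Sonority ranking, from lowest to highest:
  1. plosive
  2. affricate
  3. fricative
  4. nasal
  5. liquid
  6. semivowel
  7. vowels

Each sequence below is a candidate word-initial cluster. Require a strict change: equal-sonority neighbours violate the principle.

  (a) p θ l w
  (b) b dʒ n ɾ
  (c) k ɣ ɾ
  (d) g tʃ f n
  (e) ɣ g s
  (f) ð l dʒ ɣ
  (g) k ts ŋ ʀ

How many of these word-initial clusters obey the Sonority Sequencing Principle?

(a) 1-3-5-6 → obeys
(b) 1-2-4-5 → obeys
(c) 1-3-5 → obeys
(d) 1-2-3-4 → obeys
(e) 3-1-3 → violates
(f) 3-5-2-3 → violates
(g) 1-2-4-5 → obeys

5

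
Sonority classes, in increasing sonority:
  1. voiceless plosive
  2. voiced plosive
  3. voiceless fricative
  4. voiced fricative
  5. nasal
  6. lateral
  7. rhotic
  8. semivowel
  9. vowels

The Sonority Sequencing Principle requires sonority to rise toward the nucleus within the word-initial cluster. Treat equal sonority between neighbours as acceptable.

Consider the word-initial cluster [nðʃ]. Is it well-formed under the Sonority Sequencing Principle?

/n/ is a nasal (sonority 5).
/ð/ is a voiced fricative (sonority 4).
/ʃ/ is a voiceless fricative (sonority 3).
The profile is 5-4-3. Between /n/ (5) and /ð/ (4) sonority does not rise, so the cluster violates the SSP.

no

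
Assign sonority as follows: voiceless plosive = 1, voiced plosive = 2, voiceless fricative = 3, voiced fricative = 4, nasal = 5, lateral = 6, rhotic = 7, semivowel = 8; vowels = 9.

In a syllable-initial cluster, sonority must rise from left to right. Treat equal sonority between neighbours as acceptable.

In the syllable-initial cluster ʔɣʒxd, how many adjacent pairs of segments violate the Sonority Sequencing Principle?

/ʔ/: voiceless plosive = 1.
/ɣ/: voiced fricative = 4.
/ʒ/: voiced fricative = 4.
/x/: voiceless fricative = 3.
/d/: voiced plosive = 2.
/ʔ/→/ɣ/: 1→4 (rises) — ok.
/ɣ/→/ʒ/: 4→4 (plateau, allowed) — ok.
/ʒ/→/x/: 4→3 (does not rise) — violation.
/x/→/d/: 3→2 (does not rise) — violation.

2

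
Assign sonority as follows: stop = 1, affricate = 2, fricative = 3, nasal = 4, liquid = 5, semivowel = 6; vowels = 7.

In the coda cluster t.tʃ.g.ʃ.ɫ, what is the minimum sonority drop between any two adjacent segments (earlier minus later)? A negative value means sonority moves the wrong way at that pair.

-2

/t/ — stop, sonority 1.
/tʃ/ — affricate, sonority 2.
/g/ — stop, sonority 1.
/ʃ/ — fricative, sonority 3.
/ɫ/ — liquid, sonority 5.
/t/→/tʃ/: change -1.
/tʃ/→/g/: change +1.
/g/→/ʃ/: change -2.
/ʃ/→/ɫ/: change -2.
Minimum = -2.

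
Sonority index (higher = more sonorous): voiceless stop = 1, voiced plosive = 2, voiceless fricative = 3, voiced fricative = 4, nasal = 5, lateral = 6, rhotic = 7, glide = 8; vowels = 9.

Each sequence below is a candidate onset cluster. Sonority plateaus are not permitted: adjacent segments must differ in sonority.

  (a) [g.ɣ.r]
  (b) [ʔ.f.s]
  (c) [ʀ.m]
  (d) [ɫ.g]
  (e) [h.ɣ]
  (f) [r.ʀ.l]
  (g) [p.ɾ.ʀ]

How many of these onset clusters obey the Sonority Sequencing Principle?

(a) [g.ɣ.r]: profile 2-4-7 — obeys.
(b) [ʔ.f.s]: profile 1-3-3 — violates.
(c) [ʀ.m]: profile 7-5 — violates.
(d) [ɫ.g]: profile 6-2 — violates.
(e) [h.ɣ]: profile 3-4 — obeys.
(f) [r.ʀ.l]: profile 7-7-6 — violates.
(g) [p.ɾ.ʀ]: profile 1-7-7 — violates.

2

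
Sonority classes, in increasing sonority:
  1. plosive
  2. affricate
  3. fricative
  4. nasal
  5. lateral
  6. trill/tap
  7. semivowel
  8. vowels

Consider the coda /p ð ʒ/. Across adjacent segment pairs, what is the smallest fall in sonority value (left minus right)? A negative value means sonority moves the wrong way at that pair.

/p/ — plosive, sonority 1.
/ð/ — fricative, sonority 3.
/ʒ/ — fricative, sonority 3.
/p/→/ð/: change -2.
/ð/→/ʒ/: change +0.
Minimum = -2.

-2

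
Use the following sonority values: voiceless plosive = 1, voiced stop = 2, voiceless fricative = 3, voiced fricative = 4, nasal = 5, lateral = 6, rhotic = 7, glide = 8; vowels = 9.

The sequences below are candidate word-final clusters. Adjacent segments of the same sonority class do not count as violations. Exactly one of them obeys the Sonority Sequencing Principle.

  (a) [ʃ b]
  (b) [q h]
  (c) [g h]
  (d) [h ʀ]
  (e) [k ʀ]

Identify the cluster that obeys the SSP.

(a) sonority 3-2: well-formed.
(b) sonority 1-3: ill-formed.
(c) sonority 2-3: ill-formed.
(d) sonority 3-7: ill-formed.
(e) sonority 1-7: ill-formed.

a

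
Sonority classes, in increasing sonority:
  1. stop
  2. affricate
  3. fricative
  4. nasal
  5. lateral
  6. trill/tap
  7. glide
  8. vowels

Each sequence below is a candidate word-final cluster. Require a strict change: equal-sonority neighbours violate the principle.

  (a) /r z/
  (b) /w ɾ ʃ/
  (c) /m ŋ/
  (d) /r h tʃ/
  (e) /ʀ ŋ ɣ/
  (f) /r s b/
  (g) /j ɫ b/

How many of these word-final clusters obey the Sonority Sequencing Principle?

(a) 6-3 → obeys
(b) 7-6-3 → obeys
(c) 4-4 → violates
(d) 6-3-2 → obeys
(e) 6-4-3 → obeys
(f) 6-3-1 → obeys
(g) 7-5-1 → obeys

6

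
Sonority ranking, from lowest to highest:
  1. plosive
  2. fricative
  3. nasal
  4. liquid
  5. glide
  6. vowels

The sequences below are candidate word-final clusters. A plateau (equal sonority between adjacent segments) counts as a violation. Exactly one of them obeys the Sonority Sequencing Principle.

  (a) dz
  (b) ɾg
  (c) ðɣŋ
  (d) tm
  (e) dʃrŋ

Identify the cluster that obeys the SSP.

b

(a) sonority 1-2: ill-formed.
(b) sonority 4-1: well-formed.
(c) sonority 2-2-3: ill-formed.
(d) sonority 1-3: ill-formed.
(e) sonority 1-2-4-3: ill-formed.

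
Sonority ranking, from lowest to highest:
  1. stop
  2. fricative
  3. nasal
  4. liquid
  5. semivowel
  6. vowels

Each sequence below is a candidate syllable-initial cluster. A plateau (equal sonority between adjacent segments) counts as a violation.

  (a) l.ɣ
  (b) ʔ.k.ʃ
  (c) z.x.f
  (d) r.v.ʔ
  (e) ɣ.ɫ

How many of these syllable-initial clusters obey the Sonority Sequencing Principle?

1

(a) l.ɣ: profile 4-2 — violates.
(b) ʔ.k.ʃ: profile 1-1-2 — violates.
(c) z.x.f: profile 2-2-2 — violates.
(d) r.v.ʔ: profile 4-2-1 — violates.
(e) ɣ.ɫ: profile 2-4 — obeys.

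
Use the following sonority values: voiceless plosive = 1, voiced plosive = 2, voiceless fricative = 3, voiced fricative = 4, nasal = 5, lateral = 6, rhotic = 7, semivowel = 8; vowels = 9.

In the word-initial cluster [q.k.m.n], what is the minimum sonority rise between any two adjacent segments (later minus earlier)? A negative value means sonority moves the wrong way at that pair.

0

/q/ — voiceless plosive, sonority 1.
/k/ — voiceless plosive, sonority 1.
/m/ — nasal, sonority 5.
/n/ — nasal, sonority 5.
/q/→/k/: change +0.
/k/→/m/: change +4.
/m/→/n/: change +0.
Minimum = 0.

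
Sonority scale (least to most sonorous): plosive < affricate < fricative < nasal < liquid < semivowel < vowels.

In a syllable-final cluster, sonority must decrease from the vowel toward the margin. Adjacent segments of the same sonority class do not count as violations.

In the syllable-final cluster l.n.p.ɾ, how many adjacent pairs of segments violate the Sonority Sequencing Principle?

/l/: liquid = 5.
/n/: nasal = 4.
/p/: plosive = 1.
/ɾ/: liquid = 5.
/l/→/n/: 5→4 (falls) — ok.
/n/→/p/: 4→1 (falls) — ok.
/p/→/ɾ/: 1→5 (does not fall) — violation.

1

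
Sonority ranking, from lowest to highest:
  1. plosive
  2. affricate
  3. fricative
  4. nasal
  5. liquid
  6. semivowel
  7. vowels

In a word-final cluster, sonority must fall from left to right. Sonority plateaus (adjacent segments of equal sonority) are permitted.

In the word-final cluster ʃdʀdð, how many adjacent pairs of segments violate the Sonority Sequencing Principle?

2

/ʃ/ is a fricative (sonority 3).
/d/ is a plosive (sonority 1).
/ʀ/ is a liquid (sonority 5).
/d/ is a plosive (sonority 1).
/ð/ is a fricative (sonority 3).
/ʃ/→/d/: 3→1 (falls) — ok.
/d/→/ʀ/: 1→5 (does not fall) — violation.
/ʀ/→/d/: 5→1 (falls) — ok.
/d/→/ð/: 1→3 (does not fall) — violation.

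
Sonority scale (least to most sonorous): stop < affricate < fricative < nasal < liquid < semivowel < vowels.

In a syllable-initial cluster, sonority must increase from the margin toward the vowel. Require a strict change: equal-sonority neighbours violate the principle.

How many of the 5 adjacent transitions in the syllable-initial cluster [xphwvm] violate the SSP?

2

/x/ — fricative, sonority 3.
/p/ — stop, sonority 1.
/h/ — fricative, sonority 3.
/w/ — semivowel, sonority 6.
/v/ — fricative, sonority 3.
/m/ — nasal, sonority 4.
/x/→/p/: 3→1 (does not rise) — violation.
/p/→/h/: 1→3 (rises) — ok.
/h/→/w/: 3→6 (rises) — ok.
/w/→/v/: 6→3 (does not rise) — violation.
/v/→/m/: 3→4 (rises) — ok.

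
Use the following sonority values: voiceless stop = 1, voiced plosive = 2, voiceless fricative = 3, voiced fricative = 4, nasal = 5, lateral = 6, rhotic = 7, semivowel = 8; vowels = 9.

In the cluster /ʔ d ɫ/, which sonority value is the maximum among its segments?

6

/ʔ/ is a voiceless stop (sonority 1).
/d/ is a voiced plosive (sonority 2).
/ɫ/ is a lateral (sonority 6).
The maximum is 6.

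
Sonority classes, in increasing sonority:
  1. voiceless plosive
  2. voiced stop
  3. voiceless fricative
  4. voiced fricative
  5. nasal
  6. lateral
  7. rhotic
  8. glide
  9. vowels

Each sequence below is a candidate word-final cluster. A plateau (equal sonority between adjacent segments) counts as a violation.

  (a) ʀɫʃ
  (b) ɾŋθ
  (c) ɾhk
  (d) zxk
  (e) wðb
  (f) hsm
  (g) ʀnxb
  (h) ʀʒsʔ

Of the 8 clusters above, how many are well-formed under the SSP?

(a) ʀɫʃ: profile 7-6-3 — obeys.
(b) ɾŋθ: profile 7-5-3 — obeys.
(c) ɾhk: profile 7-3-1 — obeys.
(d) zxk: profile 4-3-1 — obeys.
(e) wðb: profile 8-4-2 — obeys.
(f) hsm: profile 3-3-5 — violates.
(g) ʀnxb: profile 7-5-3-2 — obeys.
(h) ʀʒsʔ: profile 7-4-3-1 — obeys.

7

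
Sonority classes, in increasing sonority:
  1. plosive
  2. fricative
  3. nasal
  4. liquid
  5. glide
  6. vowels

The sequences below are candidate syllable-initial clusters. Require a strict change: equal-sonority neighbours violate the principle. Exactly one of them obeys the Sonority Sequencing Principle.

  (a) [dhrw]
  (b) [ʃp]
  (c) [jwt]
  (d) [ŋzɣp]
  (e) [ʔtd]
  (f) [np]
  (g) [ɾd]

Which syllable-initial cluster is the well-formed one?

a

(a) [dhrw]: profile 1-2-4-5 — obeys.
(b) [ʃp]: profile 2-1 — violates.
(c) [jwt]: profile 5-5-1 — violates.
(d) [ŋzɣp]: profile 3-2-2-1 — violates.
(e) [ʔtd]: profile 1-1-1 — violates.
(f) [np]: profile 3-1 — violates.
(g) [ɾd]: profile 4-1 — violates.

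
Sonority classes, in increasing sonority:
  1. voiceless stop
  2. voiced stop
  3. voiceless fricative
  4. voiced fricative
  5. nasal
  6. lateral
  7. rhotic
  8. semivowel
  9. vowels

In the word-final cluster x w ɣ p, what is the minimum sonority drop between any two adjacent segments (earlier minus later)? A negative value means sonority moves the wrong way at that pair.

/x/ — voiceless fricative, sonority 3.
/w/ — semivowel, sonority 8.
/ɣ/ — voiced fricative, sonority 4.
/p/ — voiceless stop, sonority 1.
/x/→/w/: change -5.
/w/→/ɣ/: change +4.
/ɣ/→/p/: change +3.
Minimum = -5.

-5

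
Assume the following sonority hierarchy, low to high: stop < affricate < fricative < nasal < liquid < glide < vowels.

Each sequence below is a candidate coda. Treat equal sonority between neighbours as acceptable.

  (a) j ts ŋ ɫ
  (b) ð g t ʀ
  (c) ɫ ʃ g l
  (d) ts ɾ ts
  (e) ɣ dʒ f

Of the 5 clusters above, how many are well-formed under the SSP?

(a) 6-2-4-5 → violates
(b) 3-1-1-5 → violates
(c) 5-3-1-5 → violates
(d) 2-5-2 → violates
(e) 3-2-3 → violates

0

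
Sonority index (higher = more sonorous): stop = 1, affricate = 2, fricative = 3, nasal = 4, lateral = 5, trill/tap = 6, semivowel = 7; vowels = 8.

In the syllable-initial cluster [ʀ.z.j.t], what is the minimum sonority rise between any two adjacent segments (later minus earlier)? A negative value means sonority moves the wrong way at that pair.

-6

/ʀ/ is a trill/tap (sonority 6).
/z/ is a fricative (sonority 3).
/j/ is a semivowel (sonority 7).
/t/ is a stop (sonority 1).
/ʀ/→/z/: change -3.
/z/→/j/: change +4.
/j/→/t/: change -6.
Minimum = -6.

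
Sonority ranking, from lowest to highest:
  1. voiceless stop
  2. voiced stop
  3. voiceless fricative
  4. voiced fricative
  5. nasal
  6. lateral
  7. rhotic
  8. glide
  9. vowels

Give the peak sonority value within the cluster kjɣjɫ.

8

/k/: voiceless stop = 1.
/j/: glide = 8.
/ɣ/: voiced fricative = 4.
/j/: glide = 8.
/ɫ/: lateral = 6.
The maximum is 8.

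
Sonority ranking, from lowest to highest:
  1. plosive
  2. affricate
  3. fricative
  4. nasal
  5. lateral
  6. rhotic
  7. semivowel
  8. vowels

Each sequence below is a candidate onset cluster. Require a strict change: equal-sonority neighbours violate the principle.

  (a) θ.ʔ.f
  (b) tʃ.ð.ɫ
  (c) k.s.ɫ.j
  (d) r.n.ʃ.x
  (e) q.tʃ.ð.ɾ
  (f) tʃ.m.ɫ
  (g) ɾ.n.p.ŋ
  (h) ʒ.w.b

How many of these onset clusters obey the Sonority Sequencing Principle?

(a) θ.ʔ.f: profile 3-1-3 — violates.
(b) tʃ.ð.ɫ: profile 2-3-5 — obeys.
(c) k.s.ɫ.j: profile 1-3-5-7 — obeys.
(d) r.n.ʃ.x: profile 6-4-3-3 — violates.
(e) q.tʃ.ð.ɾ: profile 1-2-3-6 — obeys.
(f) tʃ.m.ɫ: profile 2-4-5 — obeys.
(g) ɾ.n.p.ŋ: profile 6-4-1-4 — violates.
(h) ʒ.w.b: profile 3-7-1 — violates.

4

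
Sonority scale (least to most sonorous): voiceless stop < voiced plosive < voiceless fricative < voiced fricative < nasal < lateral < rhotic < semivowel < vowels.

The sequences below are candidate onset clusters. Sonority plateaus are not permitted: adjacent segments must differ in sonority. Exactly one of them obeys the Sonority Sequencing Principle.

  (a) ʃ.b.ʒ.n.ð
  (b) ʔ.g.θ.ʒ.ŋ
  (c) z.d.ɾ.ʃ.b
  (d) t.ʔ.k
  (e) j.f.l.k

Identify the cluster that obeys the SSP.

b

(a) sonority 3-2-4-5-4: ill-formed.
(b) sonority 1-2-3-4-5: well-formed.
(c) sonority 4-2-7-3-2: ill-formed.
(d) sonority 1-1-1: ill-formed.
(e) sonority 8-3-6-1: ill-formed.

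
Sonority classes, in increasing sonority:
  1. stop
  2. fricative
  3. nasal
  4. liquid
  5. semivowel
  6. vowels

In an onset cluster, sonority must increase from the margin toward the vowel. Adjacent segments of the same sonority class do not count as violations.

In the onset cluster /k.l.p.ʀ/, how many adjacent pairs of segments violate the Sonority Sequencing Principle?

1

/k/ — stop, sonority 1.
/l/ — liquid, sonority 4.
/p/ — stop, sonority 1.
/ʀ/ — liquid, sonority 4.
/k/→/l/: 1→4 (rises) — ok.
/l/→/p/: 4→1 (does not rise) — violation.
/p/→/ʀ/: 1→4 (rises) — ok.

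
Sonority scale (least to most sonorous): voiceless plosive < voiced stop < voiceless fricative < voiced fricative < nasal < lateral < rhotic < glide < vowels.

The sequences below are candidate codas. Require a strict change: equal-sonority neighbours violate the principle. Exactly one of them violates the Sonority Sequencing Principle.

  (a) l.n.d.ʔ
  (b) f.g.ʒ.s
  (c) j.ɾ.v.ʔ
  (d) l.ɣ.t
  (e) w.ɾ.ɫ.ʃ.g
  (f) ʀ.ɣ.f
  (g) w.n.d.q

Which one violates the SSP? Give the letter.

(a) 6-5-2-1 → obeys
(b) 3-2-4-3 → violates
(c) 8-7-4-1 → obeys
(d) 6-4-1 → obeys
(e) 8-7-6-3-2 → obeys
(f) 7-4-3 → obeys
(g) 8-5-2-1 → obeys

b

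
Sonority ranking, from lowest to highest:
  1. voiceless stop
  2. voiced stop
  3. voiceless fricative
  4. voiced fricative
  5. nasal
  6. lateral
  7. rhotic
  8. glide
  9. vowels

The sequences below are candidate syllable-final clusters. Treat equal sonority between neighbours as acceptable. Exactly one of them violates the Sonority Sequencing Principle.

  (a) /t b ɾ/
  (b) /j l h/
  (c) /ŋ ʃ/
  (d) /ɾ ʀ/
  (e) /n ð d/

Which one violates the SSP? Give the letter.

a

(a) /t b ɾ/: profile 1-2-7 — violates.
(b) /j l h/: profile 8-6-3 — obeys.
(c) /ŋ ʃ/: profile 5-3 — obeys.
(d) /ɾ ʀ/: profile 7-7 — obeys.
(e) /n ð d/: profile 5-4-2 — obeys.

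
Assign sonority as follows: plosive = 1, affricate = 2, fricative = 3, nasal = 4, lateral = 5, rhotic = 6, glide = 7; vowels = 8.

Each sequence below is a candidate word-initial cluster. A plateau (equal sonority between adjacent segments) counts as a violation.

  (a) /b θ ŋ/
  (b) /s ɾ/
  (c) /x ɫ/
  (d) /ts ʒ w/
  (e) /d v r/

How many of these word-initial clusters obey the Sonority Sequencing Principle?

(a) /b θ ŋ/: profile 1-3-4 — obeys.
(b) /s ɾ/: profile 3-6 — obeys.
(c) /x ɫ/: profile 3-5 — obeys.
(d) /ts ʒ w/: profile 2-3-7 — obeys.
(e) /d v r/: profile 1-3-6 — obeys.

5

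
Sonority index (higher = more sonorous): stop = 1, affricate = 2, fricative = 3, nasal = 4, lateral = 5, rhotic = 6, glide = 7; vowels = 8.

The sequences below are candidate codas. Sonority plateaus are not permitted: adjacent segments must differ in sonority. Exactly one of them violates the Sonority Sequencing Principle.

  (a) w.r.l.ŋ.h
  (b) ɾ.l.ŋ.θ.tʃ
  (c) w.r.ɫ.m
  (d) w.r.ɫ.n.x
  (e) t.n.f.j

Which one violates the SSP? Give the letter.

e

(a) 7-6-5-4-3 → obeys
(b) 6-5-4-3-2 → obeys
(c) 7-6-5-4 → obeys
(d) 7-6-5-4-3 → obeys
(e) 1-4-3-7 → violates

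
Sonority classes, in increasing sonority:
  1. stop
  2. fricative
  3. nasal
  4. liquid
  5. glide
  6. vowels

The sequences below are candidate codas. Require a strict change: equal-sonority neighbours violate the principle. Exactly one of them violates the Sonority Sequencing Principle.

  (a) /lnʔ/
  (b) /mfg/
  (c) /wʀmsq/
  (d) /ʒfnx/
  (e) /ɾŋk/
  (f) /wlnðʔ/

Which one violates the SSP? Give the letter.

(a) 4-3-1 → obeys
(b) 3-2-1 → obeys
(c) 5-4-3-2-1 → obeys
(d) 2-2-3-2 → violates
(e) 4-3-1 → obeys
(f) 5-4-3-2-1 → obeys

d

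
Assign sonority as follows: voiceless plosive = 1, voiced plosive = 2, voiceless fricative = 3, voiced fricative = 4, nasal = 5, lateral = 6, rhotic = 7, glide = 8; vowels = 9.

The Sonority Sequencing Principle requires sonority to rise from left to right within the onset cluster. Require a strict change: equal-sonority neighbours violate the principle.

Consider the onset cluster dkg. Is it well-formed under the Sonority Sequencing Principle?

no

/d/ is a voiced plosive (sonority 2).
/k/ is a voiceless plosive (sonority 1).
/g/ is a voiced plosive (sonority 2).
The profile is 2-1-2. Between /d/ (2) and /k/ (1) sonority does not rise, so the cluster violates the SSP.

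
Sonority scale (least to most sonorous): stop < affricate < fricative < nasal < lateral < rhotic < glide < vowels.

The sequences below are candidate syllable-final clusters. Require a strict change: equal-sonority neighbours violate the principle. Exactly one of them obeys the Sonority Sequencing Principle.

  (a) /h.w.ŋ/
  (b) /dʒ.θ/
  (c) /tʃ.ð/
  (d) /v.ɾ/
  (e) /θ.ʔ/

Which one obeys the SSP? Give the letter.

e

(a) /h.w.ŋ/: profile 3-7-4 — violates.
(b) /dʒ.θ/: profile 2-3 — violates.
(c) /tʃ.ð/: profile 2-3 — violates.
(d) /v.ɾ/: profile 3-6 — violates.
(e) /θ.ʔ/: profile 3-1 — obeys.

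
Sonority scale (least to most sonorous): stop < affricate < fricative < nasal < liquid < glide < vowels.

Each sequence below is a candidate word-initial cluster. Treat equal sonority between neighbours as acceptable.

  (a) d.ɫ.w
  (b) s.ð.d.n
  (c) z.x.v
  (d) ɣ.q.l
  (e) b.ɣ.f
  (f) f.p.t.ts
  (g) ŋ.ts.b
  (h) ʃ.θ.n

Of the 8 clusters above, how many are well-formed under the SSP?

4

(a) 1-5-6 → obeys
(b) 3-3-1-4 → violates
(c) 3-3-3 → obeys
(d) 3-1-5 → violates
(e) 1-3-3 → obeys
(f) 3-1-1-2 → violates
(g) 4-2-1 → violates
(h) 3-3-4 → obeys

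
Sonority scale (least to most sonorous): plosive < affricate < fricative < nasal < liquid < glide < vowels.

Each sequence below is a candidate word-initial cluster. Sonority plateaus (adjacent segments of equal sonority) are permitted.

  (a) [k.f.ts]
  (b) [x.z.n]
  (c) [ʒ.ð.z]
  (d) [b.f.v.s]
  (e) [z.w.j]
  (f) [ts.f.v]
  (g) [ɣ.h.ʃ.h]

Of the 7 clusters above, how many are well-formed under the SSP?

(a) sonority 1-3-2: ill-formed.
(b) sonority 3-3-4: well-formed.
(c) sonority 3-3-3: well-formed.
(d) sonority 1-3-3-3: well-formed.
(e) sonority 3-6-6: well-formed.
(f) sonority 2-3-3: well-formed.
(g) sonority 3-3-3-3: well-formed.

6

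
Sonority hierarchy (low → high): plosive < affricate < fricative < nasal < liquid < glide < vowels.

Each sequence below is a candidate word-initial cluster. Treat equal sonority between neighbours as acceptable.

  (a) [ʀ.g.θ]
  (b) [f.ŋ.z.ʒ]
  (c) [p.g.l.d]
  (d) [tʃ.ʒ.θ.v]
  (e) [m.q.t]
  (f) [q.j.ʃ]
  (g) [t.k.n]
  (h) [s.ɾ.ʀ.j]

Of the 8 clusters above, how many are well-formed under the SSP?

(a) [ʀ.g.θ]: profile 5-1-3 — violates.
(b) [f.ŋ.z.ʒ]: profile 3-4-3-3 — violates.
(c) [p.g.l.d]: profile 1-1-5-1 — violates.
(d) [tʃ.ʒ.θ.v]: profile 2-3-3-3 — obeys.
(e) [m.q.t]: profile 4-1-1 — violates.
(f) [q.j.ʃ]: profile 1-6-3 — violates.
(g) [t.k.n]: profile 1-1-4 — obeys.
(h) [s.ɾ.ʀ.j]: profile 3-5-5-6 — obeys.

3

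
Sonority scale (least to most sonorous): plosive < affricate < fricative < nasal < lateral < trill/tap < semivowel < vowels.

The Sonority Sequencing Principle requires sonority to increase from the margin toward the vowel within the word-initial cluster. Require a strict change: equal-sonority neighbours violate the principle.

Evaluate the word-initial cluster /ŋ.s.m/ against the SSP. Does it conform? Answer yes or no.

no

/ŋ/ is a nasal (sonority 4).
/s/ is a fricative (sonority 3).
/m/ is a nasal (sonority 4).
The profile is 4-3-4. Between /ŋ/ (4) and /s/ (3) sonority does not rise, so the cluster violates the SSP.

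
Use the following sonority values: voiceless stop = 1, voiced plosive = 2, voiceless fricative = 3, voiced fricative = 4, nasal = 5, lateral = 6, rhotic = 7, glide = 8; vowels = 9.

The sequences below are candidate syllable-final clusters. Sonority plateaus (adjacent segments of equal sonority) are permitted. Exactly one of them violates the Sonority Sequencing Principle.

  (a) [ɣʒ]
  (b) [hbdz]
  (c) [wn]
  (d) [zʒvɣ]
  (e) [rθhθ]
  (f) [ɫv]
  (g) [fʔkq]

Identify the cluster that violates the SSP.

b

(a) 4-4 → obeys
(b) 3-2-2-4 → violates
(c) 8-5 → obeys
(d) 4-4-4-4 → obeys
(e) 7-3-3-3 → obeys
(f) 6-4 → obeys
(g) 3-1-1-1 → obeys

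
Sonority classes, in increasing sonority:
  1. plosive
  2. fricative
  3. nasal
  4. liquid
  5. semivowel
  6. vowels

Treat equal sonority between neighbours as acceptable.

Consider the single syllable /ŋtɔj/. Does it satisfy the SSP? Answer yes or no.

Onset: /ŋ/ is a nasal (sonority 3), /t/ is a plosive (sonority 1); then the nucleus /ɔ/ (sonority 6).
Onset profile 3-1-6 — does not rise throughout.
Coda: /j/ is a semivowel (sonority 5).
Coda profile 6-5 — falls from the nucleus.

no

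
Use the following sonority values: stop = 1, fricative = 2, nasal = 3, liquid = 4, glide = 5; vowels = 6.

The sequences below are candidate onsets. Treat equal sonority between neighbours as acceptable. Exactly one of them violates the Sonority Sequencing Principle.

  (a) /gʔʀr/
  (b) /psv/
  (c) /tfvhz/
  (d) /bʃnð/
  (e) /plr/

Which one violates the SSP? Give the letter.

d

(a) /gʔʀr/: profile 1-1-4-4 — obeys.
(b) /psv/: profile 1-2-2 — obeys.
(c) /tfvhz/: profile 1-2-2-2-2 — obeys.
(d) /bʃnð/: profile 1-2-3-2 — violates.
(e) /plr/: profile 1-4-4 — obeys.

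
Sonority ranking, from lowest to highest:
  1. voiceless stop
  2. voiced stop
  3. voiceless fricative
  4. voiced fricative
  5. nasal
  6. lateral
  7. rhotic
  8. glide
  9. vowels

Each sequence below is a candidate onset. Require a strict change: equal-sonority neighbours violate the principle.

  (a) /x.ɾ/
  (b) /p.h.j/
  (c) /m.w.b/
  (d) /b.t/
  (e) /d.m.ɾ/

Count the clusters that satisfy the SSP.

3

(a) sonority 3-7: well-formed.
(b) sonority 1-3-8: well-formed.
(c) sonority 5-8-2: ill-formed.
(d) sonority 2-1: ill-formed.
(e) sonority 2-5-7: well-formed.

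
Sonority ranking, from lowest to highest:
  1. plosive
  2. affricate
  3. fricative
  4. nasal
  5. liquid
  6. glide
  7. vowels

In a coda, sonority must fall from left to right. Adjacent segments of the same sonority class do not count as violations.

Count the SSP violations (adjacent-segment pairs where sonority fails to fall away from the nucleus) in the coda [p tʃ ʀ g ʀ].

3

/p/ — plosive, sonority 1.
/tʃ/ — affricate, sonority 2.
/ʀ/ — liquid, sonority 5.
/g/ — plosive, sonority 1.
/ʀ/ — liquid, sonority 5.
/p/→/tʃ/: 1→2 (does not fall) — violation.
/tʃ/→/ʀ/: 2→5 (does not fall) — violation.
/ʀ/→/g/: 5→1 (falls) — ok.
/g/→/ʀ/: 1→5 (does not fall) — violation.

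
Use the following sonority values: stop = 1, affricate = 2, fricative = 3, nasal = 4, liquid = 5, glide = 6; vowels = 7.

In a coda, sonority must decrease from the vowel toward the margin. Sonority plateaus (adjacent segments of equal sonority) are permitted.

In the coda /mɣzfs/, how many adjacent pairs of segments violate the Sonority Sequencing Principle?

/m/: nasal = 4.
/ɣ/: fricative = 3.
/z/: fricative = 3.
/f/: fricative = 3.
/s/: fricative = 3.
/m/→/ɣ/: 4→3 (falls) — ok.
/ɣ/→/z/: 3→3 (plateau, allowed) — ok.
/z/→/f/: 3→3 (plateau, allowed) — ok.
/f/→/s/: 3→3 (plateau, allowed) — ok.

0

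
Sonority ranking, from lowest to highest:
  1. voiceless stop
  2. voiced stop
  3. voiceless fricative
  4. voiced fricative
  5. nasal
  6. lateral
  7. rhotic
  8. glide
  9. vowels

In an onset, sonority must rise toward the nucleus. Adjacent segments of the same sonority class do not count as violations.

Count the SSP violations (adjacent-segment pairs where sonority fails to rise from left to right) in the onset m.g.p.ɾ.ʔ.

/m/ — nasal, sonority 5.
/g/ — voiced stop, sonority 2.
/p/ — voiceless stop, sonority 1.
/ɾ/ — rhotic, sonority 7.
/ʔ/ — voiceless stop, sonority 1.
/m/→/g/: 5→2 (does not rise) — violation.
/g/→/p/: 2→1 (does not rise) — violation.
/p/→/ɾ/: 1→7 (rises) — ok.
/ɾ/→/ʔ/: 7→1 (does not rise) — violation.

3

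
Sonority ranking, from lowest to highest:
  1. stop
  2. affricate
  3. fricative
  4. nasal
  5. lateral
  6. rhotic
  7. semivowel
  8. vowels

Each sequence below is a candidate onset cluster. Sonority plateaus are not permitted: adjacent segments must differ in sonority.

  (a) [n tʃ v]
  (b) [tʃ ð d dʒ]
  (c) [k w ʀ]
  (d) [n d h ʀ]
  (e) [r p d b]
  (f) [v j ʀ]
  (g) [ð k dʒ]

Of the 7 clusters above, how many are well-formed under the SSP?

(a) sonority 4-2-3: ill-formed.
(b) sonority 2-3-1-2: ill-formed.
(c) sonority 1-7-6: ill-formed.
(d) sonority 4-1-3-6: ill-formed.
(e) sonority 6-1-1-1: ill-formed.
(f) sonority 3-7-6: ill-formed.
(g) sonority 3-1-2: ill-formed.

0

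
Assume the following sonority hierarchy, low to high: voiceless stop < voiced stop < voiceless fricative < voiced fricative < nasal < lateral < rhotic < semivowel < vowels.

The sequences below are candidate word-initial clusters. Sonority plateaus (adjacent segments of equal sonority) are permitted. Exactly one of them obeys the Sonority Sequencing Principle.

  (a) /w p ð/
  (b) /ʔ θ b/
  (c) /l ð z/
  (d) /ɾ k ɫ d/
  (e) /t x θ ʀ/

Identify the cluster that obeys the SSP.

e

(a) /w p ð/: profile 8-1-4 — violates.
(b) /ʔ θ b/: profile 1-3-2 — violates.
(c) /l ð z/: profile 6-4-4 — violates.
(d) /ɾ k ɫ d/: profile 7-1-6-2 — violates.
(e) /t x θ ʀ/: profile 1-3-3-7 — obeys.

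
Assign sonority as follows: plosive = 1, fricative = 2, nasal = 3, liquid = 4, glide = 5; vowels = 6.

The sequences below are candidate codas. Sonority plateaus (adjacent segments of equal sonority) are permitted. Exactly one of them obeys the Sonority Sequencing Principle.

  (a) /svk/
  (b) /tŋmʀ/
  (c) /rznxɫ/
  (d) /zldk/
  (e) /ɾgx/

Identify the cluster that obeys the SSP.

(a) /svk/: profile 2-2-1 — obeys.
(b) /tŋmʀ/: profile 1-3-3-4 — violates.
(c) /rznxɫ/: profile 4-2-3-2-4 — violates.
(d) /zldk/: profile 2-4-1-1 — violates.
(e) /ɾgx/: profile 4-1-2 — violates.

a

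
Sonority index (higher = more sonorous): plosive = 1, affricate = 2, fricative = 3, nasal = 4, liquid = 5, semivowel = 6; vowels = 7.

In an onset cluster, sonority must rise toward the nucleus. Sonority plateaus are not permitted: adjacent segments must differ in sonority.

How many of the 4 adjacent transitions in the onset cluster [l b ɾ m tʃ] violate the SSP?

/l/: liquid = 5.
/b/: plosive = 1.
/ɾ/: liquid = 5.
/m/: nasal = 4.
/tʃ/: affricate = 2.
/l/→/b/: 5→1 (does not rise) — violation.
/b/→/ɾ/: 1→5 (rises) — ok.
/ɾ/→/m/: 5→4 (does not rise) — violation.
/m/→/tʃ/: 4→2 (does not rise) — violation.

3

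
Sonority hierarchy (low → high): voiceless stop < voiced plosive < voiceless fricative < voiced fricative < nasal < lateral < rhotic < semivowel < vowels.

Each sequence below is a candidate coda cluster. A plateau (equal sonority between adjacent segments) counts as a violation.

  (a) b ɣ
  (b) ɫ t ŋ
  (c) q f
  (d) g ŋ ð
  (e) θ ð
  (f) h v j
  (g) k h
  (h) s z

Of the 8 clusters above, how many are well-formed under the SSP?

(a) b ɣ: profile 2-4 — violates.
(b) ɫ t ŋ: profile 6-1-5 — violates.
(c) q f: profile 1-3 — violates.
(d) g ŋ ð: profile 2-5-4 — violates.
(e) θ ð: profile 3-4 — violates.
(f) h v j: profile 3-4-8 — violates.
(g) k h: profile 1-3 — violates.
(h) s z: profile 3-4 — violates.

0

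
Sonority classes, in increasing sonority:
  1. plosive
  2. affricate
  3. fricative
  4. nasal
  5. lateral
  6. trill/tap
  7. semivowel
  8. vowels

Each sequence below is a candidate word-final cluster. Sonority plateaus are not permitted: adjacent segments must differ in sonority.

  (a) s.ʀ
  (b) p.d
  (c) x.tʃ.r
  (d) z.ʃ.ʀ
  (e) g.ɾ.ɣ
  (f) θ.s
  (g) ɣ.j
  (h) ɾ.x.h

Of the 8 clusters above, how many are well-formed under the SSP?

(a) sonority 3-6: ill-formed.
(b) sonority 1-1: ill-formed.
(c) sonority 3-2-6: ill-formed.
(d) sonority 3-3-6: ill-formed.
(e) sonority 1-6-3: ill-formed.
(f) sonority 3-3: ill-formed.
(g) sonority 3-7: ill-formed.
(h) sonority 6-3-3: ill-formed.

0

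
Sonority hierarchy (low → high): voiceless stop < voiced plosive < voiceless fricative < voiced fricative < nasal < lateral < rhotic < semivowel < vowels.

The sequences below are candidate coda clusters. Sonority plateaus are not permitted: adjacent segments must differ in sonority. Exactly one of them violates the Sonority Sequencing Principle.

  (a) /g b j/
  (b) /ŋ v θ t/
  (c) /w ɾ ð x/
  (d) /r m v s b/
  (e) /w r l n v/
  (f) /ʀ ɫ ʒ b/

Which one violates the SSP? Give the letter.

(a) sonority 2-2-8: ill-formed.
(b) sonority 5-4-3-1: well-formed.
(c) sonority 8-7-4-3: well-formed.
(d) sonority 7-5-4-3-2: well-formed.
(e) sonority 8-7-6-5-4: well-formed.
(f) sonority 7-6-4-2: well-formed.

a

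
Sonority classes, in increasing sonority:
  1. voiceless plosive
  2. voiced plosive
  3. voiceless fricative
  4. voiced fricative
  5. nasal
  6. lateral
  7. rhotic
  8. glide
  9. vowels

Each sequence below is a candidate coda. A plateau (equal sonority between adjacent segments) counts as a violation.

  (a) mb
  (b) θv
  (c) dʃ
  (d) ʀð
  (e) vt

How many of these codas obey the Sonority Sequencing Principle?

(a) sonority 5-2: well-formed.
(b) sonority 3-4: ill-formed.
(c) sonority 2-3: ill-formed.
(d) sonority 7-4: well-formed.
(e) sonority 4-1: well-formed.

3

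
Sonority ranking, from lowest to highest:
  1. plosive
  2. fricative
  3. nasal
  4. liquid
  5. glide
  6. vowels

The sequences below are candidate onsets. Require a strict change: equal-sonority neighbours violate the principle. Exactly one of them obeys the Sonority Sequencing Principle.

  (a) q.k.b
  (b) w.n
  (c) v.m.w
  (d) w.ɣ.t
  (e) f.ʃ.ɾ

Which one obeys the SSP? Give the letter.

c

(a) 1-1-1 → violates
(b) 5-3 → violates
(c) 2-3-5 → obeys
(d) 5-2-1 → violates
(e) 2-2-4 → violates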